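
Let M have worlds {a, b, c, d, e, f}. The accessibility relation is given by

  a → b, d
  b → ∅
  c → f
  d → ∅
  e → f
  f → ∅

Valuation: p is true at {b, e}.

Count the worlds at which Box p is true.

3

a: successors {b, d}; p there: b:T, d:F. ✗
b: no successors, so Box p holds vacuously. ✓
c: successors {f}; p there: f:F. ✗
d: no successors, so Box p holds vacuously. ✓
e: successors {f}; p there: f:F. ✗
f: no successors, so Box p holds vacuously. ✓
Satisfying worlds: {b, d, f}.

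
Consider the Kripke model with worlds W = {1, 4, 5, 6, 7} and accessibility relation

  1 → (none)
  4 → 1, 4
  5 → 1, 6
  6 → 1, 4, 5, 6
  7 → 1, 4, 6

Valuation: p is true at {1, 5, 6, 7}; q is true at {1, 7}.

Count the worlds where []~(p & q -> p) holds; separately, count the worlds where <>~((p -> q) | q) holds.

For []~(p & q -> p):
1: no successors, so []~(p & q -> p) holds vacuously. ✓
4: successors {1, 4}; ~(p & q -> p) there: 1:F, 4:F. ✗
5: successors {1, 6}; ~(p & q -> p) there: 1:F, 6:F. ✗
6: successors {1, 4, 5, 6}; ~(p & q -> p) there: 1:F, 4:F, 5:F, 6:F. ✗
7: successors {1, 4, 6}; ~(p & q -> p) there: 1:F, 4:F, 6:F. ✗
— 1 world.
For <>~((p -> q) | q):
1: no successors, so <>~((p -> q) | q) fails. ✗
4: successors {1, 4}; ~((p -> q) | q) there: 1:F, 4:F. ✗
5: successors {1, 6}; ~((p -> q) | q) there: 1:F, 6:T. ✓
6: successors {1, 4, 5, 6}; ~((p -> q) | q) there: 1:F, 4:F, 5:T, 6:T. ✓
7: successors {1, 4, 6}; ~((p -> q) | q) there: 1:F, 4:F, 6:T. ✓
— 3 worlds.

1 and 3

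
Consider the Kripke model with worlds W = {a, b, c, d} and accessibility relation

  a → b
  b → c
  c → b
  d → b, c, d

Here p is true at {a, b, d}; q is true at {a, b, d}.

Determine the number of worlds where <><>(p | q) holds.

a: successors {b}; <>(p | q) there: b:F. ✗
b: successors {c}; <>(p | q) there: c:T. ✓
c: successors {b}; <>(p | q) there: b:F. ✗
d: successors {b, c, d}; <>(p | q) there: b:F, c:T, d:T. ✓
Satisfying worlds: {b, d}.

2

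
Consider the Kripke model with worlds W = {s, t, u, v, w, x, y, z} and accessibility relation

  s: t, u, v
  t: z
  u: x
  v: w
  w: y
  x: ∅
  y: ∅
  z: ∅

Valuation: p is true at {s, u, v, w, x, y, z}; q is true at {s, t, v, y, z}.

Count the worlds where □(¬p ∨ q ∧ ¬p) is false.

s: successors {t, u, v}; ¬p ∨ q ∧ ¬p there: t:T, u:F, v:F. ✗
t: successors {z}; ¬p ∨ q ∧ ¬p there: z:F. ✗
u: successors {x}; ¬p ∨ q ∧ ¬p there: x:F. ✗
v: successors {w}; ¬p ∨ q ∧ ¬p there: w:F. ✗
w: successors {y}; ¬p ∨ q ∧ ¬p there: y:F. ✗
x: no successors, so □(¬p ∨ q ∧ ¬p) holds vacuously. ✓
y: no successors, so □(¬p ∨ q ∧ ¬p) holds vacuously. ✓
z: no successors, so □(¬p ∨ q ∧ ¬p) holds vacuously. ✓
Satisfying worlds: {x, y, z}.
So □(¬p ∨ q ∧ ¬p) fails at the other 5 worlds.

5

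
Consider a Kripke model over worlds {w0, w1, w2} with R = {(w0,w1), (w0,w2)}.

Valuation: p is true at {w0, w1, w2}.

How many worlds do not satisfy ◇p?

w0: successors {w1, w2}; p there: w1:T, w2:T. ✓
w1: no successors, so ◇p fails. ✗
w2: no successors, so ◇p fails. ✗
Satisfying worlds: {w0}.
So ◇p fails at the other 2 worlds.

2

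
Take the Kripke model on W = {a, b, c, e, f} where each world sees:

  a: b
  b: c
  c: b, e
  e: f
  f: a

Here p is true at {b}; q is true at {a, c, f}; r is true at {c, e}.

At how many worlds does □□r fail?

4

a: successors {b}; □r there: b:T. ✓
b: successors {c}; □r there: c:F. ✗
c: successors {b, e}; □r there: b:T, e:F. ✗
e: successors {f}; □r there: f:F. ✗
f: successors {a}; □r there: a:F. ✗
Satisfying worlds: {a}.
So □□r fails at the other 4 worlds.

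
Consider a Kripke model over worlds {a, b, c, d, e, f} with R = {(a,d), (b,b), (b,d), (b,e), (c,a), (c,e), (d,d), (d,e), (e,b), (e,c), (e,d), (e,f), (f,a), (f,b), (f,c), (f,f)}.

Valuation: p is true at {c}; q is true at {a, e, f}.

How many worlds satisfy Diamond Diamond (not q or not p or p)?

6

a: successors {d}; Diamond (not q or not p or p) there: d:T. ✓
b: successors {b, d, e}; Diamond (not q or not p or p) there: b:T, d:T, e:T. ✓
c: successors {a, e}; Diamond (not q or not p or p) there: a:T, e:T. ✓
d: successors {d, e}; Diamond (not q or not p or p) there: d:T, e:T. ✓
e: successors {b, c, d, f}; Diamond (not q or not p or p) there: b:T, c:T, d:T, f:T. ✓
f: successors {a, b, c, f}; Diamond (not q or not p or p) there: a:T, b:T, c:T, f:T. ✓
Satisfying worlds: {a, b, c, d, e, f}.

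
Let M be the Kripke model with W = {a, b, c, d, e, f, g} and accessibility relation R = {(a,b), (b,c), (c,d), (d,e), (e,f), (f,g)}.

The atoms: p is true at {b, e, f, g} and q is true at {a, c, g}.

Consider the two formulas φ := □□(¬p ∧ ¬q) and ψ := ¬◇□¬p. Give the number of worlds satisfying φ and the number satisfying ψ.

3 and 4

For □□(¬p ∧ ¬q):
a: successors {b}; □(¬p ∧ ¬q) there: b:F. ✗
b: successors {c}; □(¬p ∧ ¬q) there: c:T. ✓
c: successors {d}; □(¬p ∧ ¬q) there: d:F. ✗
d: successors {e}; □(¬p ∧ ¬q) there: e:F. ✗
e: successors {f}; □(¬p ∧ ¬q) there: f:F. ✗
f: successors {g}; □(¬p ∧ ¬q) there: g:T. ✓
g: no successors, so □□(¬p ∧ ¬q) holds vacuously. ✓
— 3 worlds.
For ¬◇□¬p:
a: ◇□¬p is T. ✗
b: ◇□¬p is T. ✗
c: ◇□¬p is F. ✓
d: ◇□¬p is F. ✓
e: ◇□¬p is F. ✓
f: ◇□¬p is T. ✗
g: ◇□¬p is F. ✓
— 4 worlds.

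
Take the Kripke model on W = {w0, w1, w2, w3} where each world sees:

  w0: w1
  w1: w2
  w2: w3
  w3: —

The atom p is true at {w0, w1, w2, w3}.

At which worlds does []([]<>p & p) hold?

{w0, w2, w3}

w0: successors {w1}; []<>p & p there: w1:T. ✓
w1: successors {w2}; []<>p & p there: w2:F. ✗
w2: successors {w3}; []<>p & p there: w3:T. ✓
w3: no successors, so []([]<>p & p) holds vacuously. ✓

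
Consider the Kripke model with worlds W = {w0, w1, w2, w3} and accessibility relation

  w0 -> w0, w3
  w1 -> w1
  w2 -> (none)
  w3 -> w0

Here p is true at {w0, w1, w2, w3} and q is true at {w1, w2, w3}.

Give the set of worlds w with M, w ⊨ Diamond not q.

{w0, w3}

w0: successors {w0, w3}; not q there: w0:T, w3:F. ✓
w1: successors {w1}; not q there: w1:F. ✗
w2: no successors, so Diamond not q fails. ✗
w3: successors {w0}; not q there: w0:T. ✓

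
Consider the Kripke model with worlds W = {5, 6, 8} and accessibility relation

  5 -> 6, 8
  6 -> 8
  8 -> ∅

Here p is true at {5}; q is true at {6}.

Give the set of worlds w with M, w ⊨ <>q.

5: successors {6, 8}; q there: 6:T, 8:F. ✓
6: successors {8}; q there: 8:F. ✗
8: no successors, so <>q fails. ✗

{5}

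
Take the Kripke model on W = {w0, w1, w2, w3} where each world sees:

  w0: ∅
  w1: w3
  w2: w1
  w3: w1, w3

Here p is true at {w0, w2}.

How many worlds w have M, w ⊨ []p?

1

w0: no successors, so []p holds vacuously. ✓
w1: successors {w3}; p there: w3:F. ✗
w2: successors {w1}; p there: w1:F. ✗
w3: successors {w1, w3}; p there: w1:F, w3:F. ✗
Satisfying worlds: {w0}.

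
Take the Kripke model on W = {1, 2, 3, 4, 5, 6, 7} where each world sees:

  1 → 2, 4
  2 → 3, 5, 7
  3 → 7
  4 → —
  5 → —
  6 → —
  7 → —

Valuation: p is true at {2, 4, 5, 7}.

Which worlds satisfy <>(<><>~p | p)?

{1, 2, 3}

1: successors {2, 4}; <><>~p | p there: 2:T, 4:T. ✓
2: successors {3, 5, 7}; <><>~p | p there: 3:F, 5:T, 7:T. ✓
3: successors {7}; <><>~p | p there: 7:T. ✓
4: no successors, so <>(<><>~p | p) fails. ✗
5: no successors, so <>(<><>~p | p) fails. ✗
6: no successors, so <>(<><>~p | p) fails. ✗
7: no successors, so <>(<><>~p | p) fails. ✗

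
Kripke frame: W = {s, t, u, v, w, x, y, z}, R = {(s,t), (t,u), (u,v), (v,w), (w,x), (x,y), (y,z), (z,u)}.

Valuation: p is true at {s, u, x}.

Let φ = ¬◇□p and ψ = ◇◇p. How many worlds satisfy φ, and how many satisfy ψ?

5 and 3

For ¬◇□p:
s: ◇□p is T. ✗
t: ◇□p is F. ✓
u: ◇□p is F. ✓
v: ◇□p is T. ✗
w: ◇□p is F. ✓
x: ◇□p is F. ✓
y: ◇□p is T. ✗
z: ◇□p is F. ✓
— 5 worlds.
For ◇◇p:
s: successors {t}; ◇p there: t:T. ✓
t: successors {u}; ◇p there: u:F. ✗
u: successors {v}; ◇p there: v:F. ✗
v: successors {w}; ◇p there: w:T. ✓
w: successors {x}; ◇p there: x:F. ✗
x: successors {y}; ◇p there: y:F. ✗
y: successors {z}; ◇p there: z:T. ✓
z: successors {u}; ◇p there: u:F. ✗
— 3 worlds.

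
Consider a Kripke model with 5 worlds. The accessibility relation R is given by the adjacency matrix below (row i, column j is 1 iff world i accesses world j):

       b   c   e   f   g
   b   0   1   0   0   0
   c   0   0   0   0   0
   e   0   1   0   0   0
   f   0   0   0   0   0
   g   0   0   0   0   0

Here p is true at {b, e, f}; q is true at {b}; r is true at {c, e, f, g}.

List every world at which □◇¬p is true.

b: successors {c}; ◇¬p there: c:F. ✗
c: no successors, so □◇¬p holds vacuously. ✓
e: successors {c}; ◇¬p there: c:F. ✗
f: no successors, so □◇¬p holds vacuously. ✓
g: no successors, so □◇¬p holds vacuously. ✓

{c, f, g}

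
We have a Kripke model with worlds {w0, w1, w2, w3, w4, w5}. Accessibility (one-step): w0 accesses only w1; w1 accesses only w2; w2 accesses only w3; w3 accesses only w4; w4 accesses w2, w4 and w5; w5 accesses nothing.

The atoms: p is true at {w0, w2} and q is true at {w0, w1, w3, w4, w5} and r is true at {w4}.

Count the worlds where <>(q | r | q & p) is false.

2

w0: successors {w1}; q | r | q & p there: w1:T. ✓
w1: successors {w2}; q | r | q & p there: w2:F. ✗
w2: successors {w3}; q | r | q & p there: w3:T. ✓
w3: successors {w4}; q | r | q & p there: w4:T. ✓
w4: successors {w2, w4, w5}; q | r | q & p there: w2:F, w4:T, w5:T. ✓
w5: no successors, so <>(q | r | q & p) fails. ✗
Satisfying worlds: {w0, w2, w3, w4}.
So <>(q | r | q & p) fails at the other 2 worlds.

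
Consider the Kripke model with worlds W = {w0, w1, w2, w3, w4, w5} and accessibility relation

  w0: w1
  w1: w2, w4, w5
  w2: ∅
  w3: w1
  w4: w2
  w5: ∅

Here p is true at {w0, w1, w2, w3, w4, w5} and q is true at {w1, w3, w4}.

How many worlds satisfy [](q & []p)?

w0: successors {w1}; q & []p there: w1:T. ✓
w1: successors {w2, w4, w5}; q & []p there: w2:F, w4:T, w5:F. ✗
w2: no successors, so [](q & []p) holds vacuously. ✓
w3: successors {w1}; q & []p there: w1:T. ✓
w4: successors {w2}; q & []p there: w2:F. ✗
w5: no successors, so [](q & []p) holds vacuously. ✓
Satisfying worlds: {w0, w2, w3, w5}.

4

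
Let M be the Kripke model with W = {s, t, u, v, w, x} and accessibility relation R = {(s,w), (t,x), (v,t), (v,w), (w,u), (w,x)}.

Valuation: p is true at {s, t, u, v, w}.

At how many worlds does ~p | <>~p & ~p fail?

s: ~p is F, <>~p & ~p is F. ✗
t: ~p is F, <>~p & ~p is F. ✗
u: ~p is F, <>~p & ~p is F. ✗
v: ~p is F, <>~p & ~p is F. ✗
w: ~p is F, <>~p & ~p is F. ✗
x: ~p is T, <>~p & ~p is F. ✓
Satisfying worlds: {x}.
So ~p | <>~p & ~p fails at the other 5 worlds.

5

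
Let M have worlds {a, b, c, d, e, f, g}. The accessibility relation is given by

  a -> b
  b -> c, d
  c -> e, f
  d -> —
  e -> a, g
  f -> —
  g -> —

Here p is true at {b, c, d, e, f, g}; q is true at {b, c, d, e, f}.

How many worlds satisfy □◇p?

4

a: successors {b}; ◇p there: b:T. ✓
b: successors {c, d}; ◇p there: c:T, d:F. ✗
c: successors {e, f}; ◇p there: e:T, f:F. ✗
d: no successors, so □◇p holds vacuously. ✓
e: successors {a, g}; ◇p there: a:T, g:F. ✗
f: no successors, so □◇p holds vacuously. ✓
g: no successors, so □◇p holds vacuously. ✓
Satisfying worlds: {a, d, f, g}.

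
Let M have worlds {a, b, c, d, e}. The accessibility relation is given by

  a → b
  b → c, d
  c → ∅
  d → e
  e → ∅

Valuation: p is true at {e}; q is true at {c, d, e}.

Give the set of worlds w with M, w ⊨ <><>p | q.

a: <><>p is F, q is F. ✗
b: <><>p is T, q is F. ✓
c: <><>p is F, q is T. ✓
d: <><>p is F, q is T. ✓
e: <><>p is F, q is T. ✓

{b, c, d, e}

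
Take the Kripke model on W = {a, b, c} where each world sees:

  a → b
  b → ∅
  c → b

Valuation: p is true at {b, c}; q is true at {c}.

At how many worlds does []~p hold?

a: successors {b}; ~p there: b:F. ✗
b: no successors, so []~p holds vacuously. ✓
c: successors {b}; ~p there: b:F. ✗
Satisfying worlds: {b}.

1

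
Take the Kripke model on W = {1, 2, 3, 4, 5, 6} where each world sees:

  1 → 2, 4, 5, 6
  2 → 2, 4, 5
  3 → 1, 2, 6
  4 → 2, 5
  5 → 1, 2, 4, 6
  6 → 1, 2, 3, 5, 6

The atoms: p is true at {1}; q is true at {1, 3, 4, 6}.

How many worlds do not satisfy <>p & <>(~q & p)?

1: <>p is F, <>(~q & p) is F. ✗
2: <>p is F, <>(~q & p) is F. ✗
3: <>p is T, <>(~q & p) is F. ✗
4: <>p is F, <>(~q & p) is F. ✗
5: <>p is T, <>(~q & p) is F. ✗
6: <>p is T, <>(~q & p) is F. ✗
Satisfying worlds: ∅.
So <>p & <>(~q & p) fails at the other 6 worlds.

6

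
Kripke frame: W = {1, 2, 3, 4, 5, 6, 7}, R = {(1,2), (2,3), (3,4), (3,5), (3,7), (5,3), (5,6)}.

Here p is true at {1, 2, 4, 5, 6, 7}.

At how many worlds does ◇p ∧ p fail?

5

1: ◇p is T, p is T. ✓
2: ◇p is F, p is T. ✗
3: ◇p is T, p is F. ✗
4: ◇p is F, p is T. ✗
5: ◇p is T, p is T. ✓
6: ◇p is F, p is T. ✗
7: ◇p is F, p is T. ✗
Satisfying worlds: {1, 5}.
So ◇p ∧ p fails at the other 5 worlds.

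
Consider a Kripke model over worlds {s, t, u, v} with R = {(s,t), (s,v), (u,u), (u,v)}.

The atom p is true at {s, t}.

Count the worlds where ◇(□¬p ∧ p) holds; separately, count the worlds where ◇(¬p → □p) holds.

For ◇(□¬p ∧ p):
s: successors {t, v}; □¬p ∧ p there: t:T, v:F. ✓
t: no successors, so ◇(□¬p ∧ p) fails. ✗
u: successors {u, v}; □¬p ∧ p there: u:F, v:F. ✗
v: no successors, so ◇(□¬p ∧ p) fails. ✗
— 1 world.
For ◇(¬p → □p):
s: successors {t, v}; ¬p → □p there: t:T, v:T. ✓
t: no successors, so ◇(¬p → □p) fails. ✗
u: successors {u, v}; ¬p → □p there: u:F, v:T. ✓
v: no successors, so ◇(¬p → □p) fails. ✗
— 2 worlds.

1 and 2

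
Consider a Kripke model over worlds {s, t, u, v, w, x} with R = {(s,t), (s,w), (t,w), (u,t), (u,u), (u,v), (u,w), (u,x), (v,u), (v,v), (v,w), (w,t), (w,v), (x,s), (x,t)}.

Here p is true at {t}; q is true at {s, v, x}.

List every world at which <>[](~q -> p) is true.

s: successors {t, w}; [](~q -> p) there: t:F, w:T. ✓
t: successors {w}; [](~q -> p) there: w:T. ✓
u: successors {t, u, v, w, x}; [](~q -> p) there: t:F, u:F, v:F, w:T, x:T. ✓
v: successors {u, v, w}; [](~q -> p) there: u:F, v:F, w:T. ✓
w: successors {t, v}; [](~q -> p) there: t:F, v:F. ✗
x: successors {s, t}; [](~q -> p) there: s:F, t:F. ✗

{s, t, u, v}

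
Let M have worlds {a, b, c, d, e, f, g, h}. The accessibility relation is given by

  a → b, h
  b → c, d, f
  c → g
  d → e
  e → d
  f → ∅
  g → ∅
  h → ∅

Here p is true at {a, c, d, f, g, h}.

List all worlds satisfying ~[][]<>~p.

{a, b, e}

a: [][]<>~p is F. ✓
b: [][]<>~p is F. ✓
c: [][]<>~p is T. ✗
d: [][]<>~p is T. ✗
e: [][]<>~p is F. ✓
f: [][]<>~p is T. ✗
g: [][]<>~p is T. ✗
h: [][]<>~p is T. ✗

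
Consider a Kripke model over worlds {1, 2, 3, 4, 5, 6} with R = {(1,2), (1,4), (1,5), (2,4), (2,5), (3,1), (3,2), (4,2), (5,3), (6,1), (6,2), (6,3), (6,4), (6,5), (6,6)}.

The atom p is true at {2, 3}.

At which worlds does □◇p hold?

{2, 5}

1: successors {2, 4, 5}; ◇p there: 2:F, 4:T, 5:T. ✗
2: successors {4, 5}; ◇p there: 4:T, 5:T. ✓
3: successors {1, 2}; ◇p there: 1:T, 2:F. ✗
4: successors {2}; ◇p there: 2:F. ✗
5: successors {3}; ◇p there: 3:T. ✓
6: successors {1, 2, 3, 4, 5, 6}; ◇p there: 1:T, 2:F, 3:T, 4:T, 5:T, 6:T. ✗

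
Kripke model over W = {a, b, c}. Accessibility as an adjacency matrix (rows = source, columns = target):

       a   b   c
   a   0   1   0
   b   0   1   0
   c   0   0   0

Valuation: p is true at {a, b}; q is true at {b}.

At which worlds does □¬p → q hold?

a: □¬p is F, q is F. ✓
b: □¬p is F, q is T. ✓
c: □¬p is T, q is F. ✗

{a, b}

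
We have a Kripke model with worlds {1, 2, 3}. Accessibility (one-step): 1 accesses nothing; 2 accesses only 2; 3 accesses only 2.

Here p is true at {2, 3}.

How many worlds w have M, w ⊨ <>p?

1: no successors, so <>p fails. ✗
2: successors {2}; p there: 2:T. ✓
3: successors {2}; p there: 2:T. ✓
Satisfying worlds: {2, 3}.

2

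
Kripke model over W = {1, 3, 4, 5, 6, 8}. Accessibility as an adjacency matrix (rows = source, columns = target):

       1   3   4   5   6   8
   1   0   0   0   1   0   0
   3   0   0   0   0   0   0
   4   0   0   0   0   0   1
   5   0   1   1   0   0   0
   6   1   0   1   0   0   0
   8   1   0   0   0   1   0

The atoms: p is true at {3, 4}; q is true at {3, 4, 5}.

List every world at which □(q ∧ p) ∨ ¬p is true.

1: □(q ∧ p) is F, ¬p is T. ✓
3: □(q ∧ p) is T, ¬p is F. ✓
4: □(q ∧ p) is F, ¬p is F. ✗
5: □(q ∧ p) is T, ¬p is T. ✓
6: □(q ∧ p) is F, ¬p is T. ✓
8: □(q ∧ p) is F, ¬p is T. ✓

{1, 3, 5, 6, 8}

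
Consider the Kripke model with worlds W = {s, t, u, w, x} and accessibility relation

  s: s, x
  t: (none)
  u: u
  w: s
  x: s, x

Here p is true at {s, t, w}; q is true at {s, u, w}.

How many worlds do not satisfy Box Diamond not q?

1

s: successors {s, x}; Diamond not q there: s:T, x:T. ✓
t: no successors, so Box Diamond not q holds vacuously. ✓
u: successors {u}; Diamond not q there: u:F. ✗
w: successors {s}; Diamond not q there: s:T. ✓
x: successors {s, x}; Diamond not q there: s:T, x:T. ✓
Satisfying worlds: {s, t, w, x}.
So Box Diamond not q fails at the other 1 world.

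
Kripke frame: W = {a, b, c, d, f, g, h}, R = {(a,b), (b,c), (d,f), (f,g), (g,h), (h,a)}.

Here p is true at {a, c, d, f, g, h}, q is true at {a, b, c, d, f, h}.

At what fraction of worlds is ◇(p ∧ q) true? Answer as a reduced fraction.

a: successors {b}; p ∧ q there: b:F. ✗
b: successors {c}; p ∧ q there: c:T. ✓
c: no successors, so ◇(p ∧ q) fails. ✗
d: successors {f}; p ∧ q there: f:T. ✓
f: successors {g}; p ∧ q there: g:F. ✗
g: successors {h}; p ∧ q there: h:T. ✓
h: successors {a}; p ∧ q there: a:T. ✓
That's 4 of 7 worlds, so 4/7.

4/7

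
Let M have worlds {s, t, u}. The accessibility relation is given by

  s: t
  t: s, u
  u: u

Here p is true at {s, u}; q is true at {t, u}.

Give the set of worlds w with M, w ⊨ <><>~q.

s: successors {t}; <>~q there: t:T. ✓
t: successors {s, u}; <>~q there: s:F, u:F. ✗
u: successors {u}; <>~q there: u:F. ✗

{s}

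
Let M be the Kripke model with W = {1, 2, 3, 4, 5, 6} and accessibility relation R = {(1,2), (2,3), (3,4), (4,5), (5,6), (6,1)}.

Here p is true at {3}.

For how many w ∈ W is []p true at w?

1

1: successors {2}; p there: 2:F. ✗
2: successors {3}; p there: 3:T. ✓
3: successors {4}; p there: 4:F. ✗
4: successors {5}; p there: 5:F. ✗
5: successors {6}; p there: 6:F. ✗
6: successors {1}; p there: 1:F. ✗
Satisfying worlds: {2}.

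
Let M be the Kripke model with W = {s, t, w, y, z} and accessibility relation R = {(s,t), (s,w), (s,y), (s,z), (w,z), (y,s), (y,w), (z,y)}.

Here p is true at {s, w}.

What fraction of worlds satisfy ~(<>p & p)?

4/5

s: <>p & p is T. ✗
t: <>p & p is F. ✓
w: <>p & p is F. ✓
y: <>p & p is F. ✓
z: <>p & p is F. ✓
That's 4 of 5 worlds, so 4/5.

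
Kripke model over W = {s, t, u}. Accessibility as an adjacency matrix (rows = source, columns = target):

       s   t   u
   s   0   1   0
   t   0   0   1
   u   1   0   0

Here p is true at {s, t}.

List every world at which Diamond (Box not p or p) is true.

s: successors {t}; Box not p or p there: t:T. ✓
t: successors {u}; Box not p or p there: u:F. ✗
u: successors {s}; Box not p or p there: s:T. ✓

{s, u}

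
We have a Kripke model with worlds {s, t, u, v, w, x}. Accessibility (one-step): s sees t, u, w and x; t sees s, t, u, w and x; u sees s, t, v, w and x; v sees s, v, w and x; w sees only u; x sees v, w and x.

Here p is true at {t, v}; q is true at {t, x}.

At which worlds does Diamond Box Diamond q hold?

s: successors {t, u, w, x}; Box Diamond q there: t:F, u:F, w:T, x:F. ✓
t: successors {s, t, u, w, x}; Box Diamond q there: s:F, t:F, u:F, w:T, x:F. ✓
u: successors {s, t, v, w, x}; Box Diamond q there: s:F, t:F, v:F, w:T, x:F. ✓
v: successors {s, v, w, x}; Box Diamond q there: s:F, v:F, w:T, x:F. ✓
w: successors {u}; Box Diamond q there: u:F. ✗
x: successors {v, w, x}; Box Diamond q there: v:F, w:T, x:F. ✓

{s, t, u, v, x}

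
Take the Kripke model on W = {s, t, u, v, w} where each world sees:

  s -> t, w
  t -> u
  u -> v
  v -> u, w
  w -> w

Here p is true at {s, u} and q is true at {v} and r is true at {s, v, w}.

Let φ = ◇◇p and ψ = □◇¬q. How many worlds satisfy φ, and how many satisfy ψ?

For ◇◇p:
s: successors {t, w}; ◇p there: t:T, w:F. ✓
t: successors {u}; ◇p there: u:F. ✗
u: successors {v}; ◇p there: v:T. ✓
v: successors {u, w}; ◇p there: u:F, w:F. ✗
w: successors {w}; ◇p there: w:F. ✗
— 2 worlds.
For □◇¬q:
s: successors {t, w}; ◇¬q there: t:T, w:T. ✓
t: successors {u}; ◇¬q there: u:F. ✗
u: successors {v}; ◇¬q there: v:T. ✓
v: successors {u, w}; ◇¬q there: u:F, w:T. ✗
w: successors {w}; ◇¬q there: w:T. ✓
— 3 worlds.

2 and 3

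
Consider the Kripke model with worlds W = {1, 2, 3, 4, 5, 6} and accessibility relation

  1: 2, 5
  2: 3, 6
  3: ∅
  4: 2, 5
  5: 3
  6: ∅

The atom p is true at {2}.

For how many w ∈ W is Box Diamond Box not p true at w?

1: successors {2, 5}; Diamond Box not p there: 2:T, 5:T. ✓
2: successors {3, 6}; Diamond Box not p there: 3:F, 6:F. ✗
3: no successors, so Box Diamond Box not p holds vacuously. ✓
4: successors {2, 5}; Diamond Box not p there: 2:T, 5:T. ✓
5: successors {3}; Diamond Box not p there: 3:F. ✗
6: no successors, so Box Diamond Box not p holds vacuously. ✓
Satisfying worlds: {1, 3, 4, 6}.

4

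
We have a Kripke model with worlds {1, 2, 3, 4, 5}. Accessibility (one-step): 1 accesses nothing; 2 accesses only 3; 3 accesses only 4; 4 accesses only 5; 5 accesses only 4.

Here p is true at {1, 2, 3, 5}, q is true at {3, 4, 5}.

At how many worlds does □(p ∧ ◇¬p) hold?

3

1: no successors, so □(p ∧ ◇¬p) holds vacuously. ✓
2: successors {3}; p ∧ ◇¬p there: 3:T. ✓
3: successors {4}; p ∧ ◇¬p there: 4:F. ✗
4: successors {5}; p ∧ ◇¬p there: 5:T. ✓
5: successors {4}; p ∧ ◇¬p there: 4:F. ✗
Satisfying worlds: {1, 2, 4}.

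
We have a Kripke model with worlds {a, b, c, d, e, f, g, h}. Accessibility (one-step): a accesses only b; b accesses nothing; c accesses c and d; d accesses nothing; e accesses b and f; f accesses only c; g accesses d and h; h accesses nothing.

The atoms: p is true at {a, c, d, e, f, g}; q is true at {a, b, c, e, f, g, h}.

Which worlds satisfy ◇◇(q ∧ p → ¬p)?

{c, f}

a: successors {b}; ◇(q ∧ p → ¬p) there: b:F. ✗
b: no successors, so ◇◇(q ∧ p → ¬p) fails. ✗
c: successors {c, d}; ◇(q ∧ p → ¬p) there: c:T, d:F. ✓
d: no successors, so ◇◇(q ∧ p → ¬p) fails. ✗
e: successors {b, f}; ◇(q ∧ p → ¬p) there: b:F, f:F. ✗
f: successors {c}; ◇(q ∧ p → ¬p) there: c:T. ✓
g: successors {d, h}; ◇(q ∧ p → ¬p) there: d:F, h:F. ✗
h: no successors, so ◇◇(q ∧ p → ¬p) fails. ✗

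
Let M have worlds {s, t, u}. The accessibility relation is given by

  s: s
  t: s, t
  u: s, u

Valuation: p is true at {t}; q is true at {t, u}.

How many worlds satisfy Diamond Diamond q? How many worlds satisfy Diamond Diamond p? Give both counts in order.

2 and 1

For Diamond Diamond q:
s: successors {s}; Diamond q there: s:F. ✗
t: successors {s, t}; Diamond q there: s:F, t:T. ✓
u: successors {s, u}; Diamond q there: s:F, u:T. ✓
— 2 worlds.
For Diamond Diamond p:
s: successors {s}; Diamond p there: s:F. ✗
t: successors {s, t}; Diamond p there: s:F, t:T. ✓
u: successors {s, u}; Diamond p there: s:F, u:F. ✗
— 1 world.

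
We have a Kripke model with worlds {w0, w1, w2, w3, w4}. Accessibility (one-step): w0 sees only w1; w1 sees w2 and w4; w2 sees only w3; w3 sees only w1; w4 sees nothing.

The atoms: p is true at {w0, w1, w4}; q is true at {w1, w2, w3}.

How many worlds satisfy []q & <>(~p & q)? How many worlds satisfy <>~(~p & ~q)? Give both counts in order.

1 and 4

For []q & <>(~p & q):
w0: []q is T, <>(~p & q) is F. ✗
w1: []q is F, <>(~p & q) is T. ✗
w2: []q is T, <>(~p & q) is T. ✓
w3: []q is T, <>(~p & q) is F. ✗
w4: []q is T, <>(~p & q) is F. ✗
— 1 world.
For <>~(~p & ~q):
w0: successors {w1}; ~(~p & ~q) there: w1:T. ✓
w1: successors {w2, w4}; ~(~p & ~q) there: w2:T, w4:T. ✓
w2: successors {w3}; ~(~p & ~q) there: w3:T. ✓
w3: successors {w1}; ~(~p & ~q) there: w1:T. ✓
w4: no successors, so <>~(~p & ~q) fails. ✗
— 4 worlds.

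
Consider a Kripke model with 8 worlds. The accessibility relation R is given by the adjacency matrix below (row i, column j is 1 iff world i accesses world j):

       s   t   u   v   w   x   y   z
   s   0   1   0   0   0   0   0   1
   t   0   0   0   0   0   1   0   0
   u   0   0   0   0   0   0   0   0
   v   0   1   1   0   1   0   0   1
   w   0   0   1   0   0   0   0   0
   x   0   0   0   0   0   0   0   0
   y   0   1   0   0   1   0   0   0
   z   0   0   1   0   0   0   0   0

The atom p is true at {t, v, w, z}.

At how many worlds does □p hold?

s: successors {t, z}; p there: t:T, z:T. ✓
t: successors {x}; p there: x:F. ✗
u: no successors, so □p holds vacuously. ✓
v: successors {t, u, w, z}; p there: t:T, u:F, w:T, z:T. ✗
w: successors {u}; p there: u:F. ✗
x: no successors, so □p holds vacuously. ✓
y: successors {t, w}; p there: t:T, w:T. ✓
z: successors {u}; p there: u:F. ✗
Satisfying worlds: {s, u, x, y}.

4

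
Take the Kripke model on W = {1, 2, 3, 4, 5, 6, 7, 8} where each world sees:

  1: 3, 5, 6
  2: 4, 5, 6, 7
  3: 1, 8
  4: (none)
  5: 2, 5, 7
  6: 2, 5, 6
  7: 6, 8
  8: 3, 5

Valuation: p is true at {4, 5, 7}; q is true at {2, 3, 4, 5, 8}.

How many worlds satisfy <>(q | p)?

1: successors {3, 5, 6}; q | p there: 3:T, 5:T, 6:F. ✓
2: successors {4, 5, 6, 7}; q | p there: 4:T, 5:T, 6:F, 7:T. ✓
3: successors {1, 8}; q | p there: 1:F, 8:T. ✓
4: no successors, so <>(q | p) fails. ✗
5: successors {2, 5, 7}; q | p there: 2:T, 5:T, 7:T. ✓
6: successors {2, 5, 6}; q | p there: 2:T, 5:T, 6:F. ✓
7: successors {6, 8}; q | p there: 6:F, 8:T. ✓
8: successors {3, 5}; q | p there: 3:T, 5:T. ✓
Satisfying worlds: {1, 2, 3, 5, 6, 7, 8}.

7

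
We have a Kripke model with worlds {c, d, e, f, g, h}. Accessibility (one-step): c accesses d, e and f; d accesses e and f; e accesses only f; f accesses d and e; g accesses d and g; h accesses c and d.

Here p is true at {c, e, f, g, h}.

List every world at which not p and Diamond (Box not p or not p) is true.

∅

c: not p is F, Diamond (Box not p or not p) is T. ✗
d: not p is T, Diamond (Box not p or not p) is F. ✗
e: not p is F, Diamond (Box not p or not p) is F. ✗
f: not p is F, Diamond (Box not p or not p) is T. ✗
g: not p is F, Diamond (Box not p or not p) is T. ✗
h: not p is F, Diamond (Box not p or not p) is T. ✗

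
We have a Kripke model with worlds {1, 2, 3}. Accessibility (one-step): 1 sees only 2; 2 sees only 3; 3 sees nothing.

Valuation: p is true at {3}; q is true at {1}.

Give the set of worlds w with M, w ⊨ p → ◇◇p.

{1, 2}

1: p is F, ◇◇p is T. ✓
2: p is F, ◇◇p is F. ✓
3: p is T, ◇◇p is F. ✗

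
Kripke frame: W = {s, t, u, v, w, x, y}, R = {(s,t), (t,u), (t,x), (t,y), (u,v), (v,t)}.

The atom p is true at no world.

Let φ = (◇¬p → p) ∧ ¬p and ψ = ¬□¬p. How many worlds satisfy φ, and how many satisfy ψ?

3 and 0

For (◇¬p → p) ∧ ¬p:
s: ◇¬p → p is F, ¬p is T. ✗
t: ◇¬p → p is F, ¬p is T. ✗
u: ◇¬p → p is F, ¬p is T. ✗
v: ◇¬p → p is F, ¬p is T. ✗
w: ◇¬p → p is T, ¬p is T. ✓
x: ◇¬p → p is T, ¬p is T. ✓
y: ◇¬p → p is T, ¬p is T. ✓
— 3 worlds.
For ¬□¬p:
s: □¬p is T. ✗
t: □¬p is T. ✗
u: □¬p is T. ✗
v: □¬p is T. ✗
w: □¬p is T. ✗
x: □¬p is T. ✗
y: □¬p is T. ✗
— 0 worlds.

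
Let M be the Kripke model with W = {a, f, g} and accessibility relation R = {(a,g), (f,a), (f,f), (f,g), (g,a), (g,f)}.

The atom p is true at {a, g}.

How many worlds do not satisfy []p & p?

2

a: []p is T, p is T. ✓
f: []p is F, p is F. ✗
g: []p is F, p is T. ✗
Satisfying worlds: {a}.
So []p & p fails at the other 2 worlds.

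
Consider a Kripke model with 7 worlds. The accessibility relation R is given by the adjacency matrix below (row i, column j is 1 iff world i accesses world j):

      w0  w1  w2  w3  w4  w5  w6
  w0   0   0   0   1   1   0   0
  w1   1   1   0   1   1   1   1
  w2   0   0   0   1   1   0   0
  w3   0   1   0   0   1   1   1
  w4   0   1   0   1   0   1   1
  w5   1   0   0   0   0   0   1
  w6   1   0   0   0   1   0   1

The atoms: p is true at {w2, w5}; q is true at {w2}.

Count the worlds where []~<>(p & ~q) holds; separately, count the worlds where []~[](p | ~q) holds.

1 and 0

For []~<>(p & ~q):
w0: successors {w3, w4}; ~<>(p & ~q) there: w3:F, w4:F. ✗
w1: successors {w0, w1, w3, w4, w5, w6}; ~<>(p & ~q) there: w0:T, w1:F, w3:F, w4:F, w5:T, w6:T. ✗
w2: successors {w3, w4}; ~<>(p & ~q) there: w3:F, w4:F. ✗
w3: successors {w1, w4, w5, w6}; ~<>(p & ~q) there: w1:F, w4:F, w5:T, w6:T. ✗
w4: successors {w1, w3, w5, w6}; ~<>(p & ~q) there: w1:F, w3:F, w5:T, w6:T. ✗
w5: successors {w0, w6}; ~<>(p & ~q) there: w0:T, w6:T. ✓
w6: successors {w0, w4, w6}; ~<>(p & ~q) there: w0:T, w4:F, w6:T. ✗
— 1 world.
For []~[](p | ~q):
w0: successors {w3, w4}; ~[](p | ~q) there: w3:F, w4:F. ✗
w1: successors {w0, w1, w3, w4, w5, w6}; ~[](p | ~q) there: w0:F, w1:F, w3:F, w4:F, w5:F, w6:F. ✗
w2: successors {w3, w4}; ~[](p | ~q) there: w3:F, w4:F. ✗
w3: successors {w1, w4, w5, w6}; ~[](p | ~q) there: w1:F, w4:F, w5:F, w6:F. ✗
w4: successors {w1, w3, w5, w6}; ~[](p | ~q) there: w1:F, w3:F, w5:F, w6:F. ✗
w5: successors {w0, w6}; ~[](p | ~q) there: w0:F, w6:F. ✗
w6: successors {w0, w4, w6}; ~[](p | ~q) there: w0:F, w4:F, w6:F. ✗
— 0 worlds.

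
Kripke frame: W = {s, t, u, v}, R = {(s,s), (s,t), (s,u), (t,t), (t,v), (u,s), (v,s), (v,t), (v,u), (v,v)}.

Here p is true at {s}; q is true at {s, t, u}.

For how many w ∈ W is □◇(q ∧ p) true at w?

1

s: successors {s, t, u}; ◇(q ∧ p) there: s:T, t:F, u:T. ✗
t: successors {t, v}; ◇(q ∧ p) there: t:F, v:T. ✗
u: successors {s}; ◇(q ∧ p) there: s:T. ✓
v: successors {s, t, u, v}; ◇(q ∧ p) there: s:T, t:F, u:T, v:T. ✗
Satisfying worlds: {u}.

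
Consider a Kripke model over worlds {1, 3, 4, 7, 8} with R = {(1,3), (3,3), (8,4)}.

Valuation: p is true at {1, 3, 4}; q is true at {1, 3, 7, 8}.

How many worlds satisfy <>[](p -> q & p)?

1: successors {3}; [](p -> q & p) there: 3:T. ✓
3: successors {3}; [](p -> q & p) there: 3:T. ✓
4: no successors, so <>[](p -> q & p) fails. ✗
7: no successors, so <>[](p -> q & p) fails. ✗
8: successors {4}; [](p -> q & p) there: 4:T. ✓
Satisfying worlds: {1, 3, 8}.

3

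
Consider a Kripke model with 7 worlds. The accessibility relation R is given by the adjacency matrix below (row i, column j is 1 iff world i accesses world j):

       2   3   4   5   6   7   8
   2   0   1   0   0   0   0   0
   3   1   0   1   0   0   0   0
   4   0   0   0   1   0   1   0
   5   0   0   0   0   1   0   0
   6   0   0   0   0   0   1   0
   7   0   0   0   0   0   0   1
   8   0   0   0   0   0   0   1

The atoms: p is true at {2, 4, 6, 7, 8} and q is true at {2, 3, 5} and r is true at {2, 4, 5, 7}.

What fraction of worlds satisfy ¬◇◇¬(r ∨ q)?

3/7

2: ◇◇¬(r ∨ q) is F. ✓
3: ◇◇¬(r ∨ q) is F. ✓
4: ◇◇¬(r ∨ q) is T. ✗
5: ◇◇¬(r ∨ q) is F. ✓
6: ◇◇¬(r ∨ q) is T. ✗
7: ◇◇¬(r ∨ q) is T. ✗
8: ◇◇¬(r ∨ q) is T. ✗
That's 3 of 7 worlds, so 3/7.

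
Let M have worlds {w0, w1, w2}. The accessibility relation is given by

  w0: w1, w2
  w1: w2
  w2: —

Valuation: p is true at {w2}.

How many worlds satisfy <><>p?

1

w0: successors {w1, w2}; <>p there: w1:T, w2:F. ✓
w1: successors {w2}; <>p there: w2:F. ✗
w2: no successors, so <><>p fails. ✗
Satisfying worlds: {w0}.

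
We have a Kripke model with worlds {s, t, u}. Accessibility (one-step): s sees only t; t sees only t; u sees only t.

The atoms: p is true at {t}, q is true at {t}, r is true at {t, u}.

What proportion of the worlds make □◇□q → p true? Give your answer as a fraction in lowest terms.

s: □◇□q is T, p is F. ✗
t: □◇□q is T, p is T. ✓
u: □◇□q is T, p is F. ✗
That's 1 of 3 worlds, so 1/3.

1/3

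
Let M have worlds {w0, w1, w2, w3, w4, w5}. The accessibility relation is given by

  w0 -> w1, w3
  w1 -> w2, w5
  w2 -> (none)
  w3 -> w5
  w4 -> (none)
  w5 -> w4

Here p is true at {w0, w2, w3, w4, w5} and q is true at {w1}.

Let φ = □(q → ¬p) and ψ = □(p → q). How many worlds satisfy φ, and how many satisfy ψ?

For □(q → ¬p):
w0: successors {w1, w3}; q → ¬p there: w1:T, w3:T. ✓
w1: successors {w2, w5}; q → ¬p there: w2:T, w5:T. ✓
w2: no successors, so □(q → ¬p) holds vacuously. ✓
w3: successors {w5}; q → ¬p there: w5:T. ✓
w4: no successors, so □(q → ¬p) holds vacuously. ✓
w5: successors {w4}; q → ¬p there: w4:T. ✓
— 6 worlds.
For □(p → q):
w0: successors {w1, w3}; p → q there: w1:T, w3:F. ✗
w1: successors {w2, w5}; p → q there: w2:F, w5:F. ✗
w2: no successors, so □(p → q) holds vacuously. ✓
w3: successors {w5}; p → q there: w5:F. ✗
w4: no successors, so □(p → q) holds vacuously. ✓
w5: successors {w4}; p → q there: w4:F. ✗
— 2 worlds.

6 and 2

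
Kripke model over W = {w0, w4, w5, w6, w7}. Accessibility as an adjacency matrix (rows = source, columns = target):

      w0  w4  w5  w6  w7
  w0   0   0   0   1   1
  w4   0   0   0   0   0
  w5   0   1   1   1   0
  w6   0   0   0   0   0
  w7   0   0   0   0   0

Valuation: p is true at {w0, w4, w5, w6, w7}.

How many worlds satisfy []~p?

w0: successors {w6, w7}; ~p there: w6:F, w7:F. ✗
w4: no successors, so []~p holds vacuously. ✓
w5: successors {w4, w5, w6}; ~p there: w4:F, w5:F, w6:F. ✗
w6: no successors, so []~p holds vacuously. ✓
w7: no successors, so []~p holds vacuously. ✓
Satisfying worlds: {w4, w6, w7}.

3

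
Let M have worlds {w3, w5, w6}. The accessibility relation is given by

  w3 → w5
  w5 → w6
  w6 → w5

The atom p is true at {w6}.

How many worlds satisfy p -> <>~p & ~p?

2

w3: p is F, <>~p & ~p is T. ✓
w5: p is F, <>~p & ~p is F. ✓
w6: p is T, <>~p & ~p is F. ✗
Satisfying worlds: {w3, w5}.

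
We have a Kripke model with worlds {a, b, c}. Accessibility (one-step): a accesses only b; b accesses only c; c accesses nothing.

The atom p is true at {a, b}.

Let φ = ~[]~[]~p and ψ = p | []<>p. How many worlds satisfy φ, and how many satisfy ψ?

For ~[]~[]~p:
a: []~[]~p is F. ✓
b: []~[]~p is F. ✓
c: []~[]~p is T. ✗
— 2 worlds.
For p | []<>p:
a: p is T, []<>p is F. ✓
b: p is T, []<>p is F. ✓
c: p is F, []<>p is T. ✓
— 3 worlds.

2 and 3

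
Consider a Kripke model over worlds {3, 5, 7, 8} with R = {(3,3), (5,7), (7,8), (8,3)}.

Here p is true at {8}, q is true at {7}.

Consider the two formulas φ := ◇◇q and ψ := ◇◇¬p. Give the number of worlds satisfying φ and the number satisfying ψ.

0 and 3

For ◇◇q:
3: successors {3}; ◇q there: 3:F. ✗
5: successors {7}; ◇q there: 7:F. ✗
7: successors {8}; ◇q there: 8:F. ✗
8: successors {3}; ◇q there: 3:F. ✗
— 0 worlds.
For ◇◇¬p:
3: successors {3}; ◇¬p there: 3:T. ✓
5: successors {7}; ◇¬p there: 7:F. ✗
7: successors {8}; ◇¬p there: 8:T. ✓
8: successors {3}; ◇¬p there: 3:T. ✓
— 3 worlds.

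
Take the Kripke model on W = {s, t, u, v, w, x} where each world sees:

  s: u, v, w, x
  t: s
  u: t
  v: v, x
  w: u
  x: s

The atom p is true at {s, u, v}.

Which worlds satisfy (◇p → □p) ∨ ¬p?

{t, u, w, x}

s: ◇p → □p is F, ¬p is F. ✗
t: ◇p → □p is T, ¬p is T. ✓
u: ◇p → □p is T, ¬p is F. ✓
v: ◇p → □p is F, ¬p is F. ✗
w: ◇p → □p is T, ¬p is T. ✓
x: ◇p → □p is T, ¬p is T. ✓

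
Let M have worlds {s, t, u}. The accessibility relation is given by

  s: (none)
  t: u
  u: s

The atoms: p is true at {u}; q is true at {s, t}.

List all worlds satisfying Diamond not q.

s: no successors, so Diamond not q fails. ✗
t: successors {u}; not q there: u:T. ✓
u: successors {s}; not q there: s:F. ✗

{t}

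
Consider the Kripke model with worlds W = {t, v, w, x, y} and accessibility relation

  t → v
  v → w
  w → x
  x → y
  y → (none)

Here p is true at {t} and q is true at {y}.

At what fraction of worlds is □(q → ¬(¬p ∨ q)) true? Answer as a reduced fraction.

t: successors {v}; q → ¬(¬p ∨ q) there: v:T. ✓
v: successors {w}; q → ¬(¬p ∨ q) there: w:T. ✓
w: successors {x}; q → ¬(¬p ∨ q) there: x:T. ✓
x: successors {y}; q → ¬(¬p ∨ q) there: y:F. ✗
y: no successors, so □(q → ¬(¬p ∨ q)) holds vacuously. ✓
That's 4 of 5 worlds, so 4/5.

4/5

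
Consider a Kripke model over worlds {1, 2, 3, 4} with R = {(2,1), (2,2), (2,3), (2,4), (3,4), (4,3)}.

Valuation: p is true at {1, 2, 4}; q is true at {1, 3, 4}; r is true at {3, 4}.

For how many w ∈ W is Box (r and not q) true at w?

1: no successors, so Box (r and not q) holds vacuously. ✓
2: successors {1, 2, 3, 4}; r and not q there: 1:F, 2:F, 3:F, 4:F. ✗
3: successors {4}; r and not q there: 4:F. ✗
4: successors {3}; r and not q there: 3:F. ✗
Satisfying worlds: {1}.

1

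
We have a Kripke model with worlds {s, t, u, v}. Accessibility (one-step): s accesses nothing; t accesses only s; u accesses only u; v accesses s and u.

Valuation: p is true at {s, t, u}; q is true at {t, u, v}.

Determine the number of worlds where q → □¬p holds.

1

s: q is F, □¬p is T. ✓
t: q is T, □¬p is F. ✗
u: q is T, □¬p is F. ✗
v: q is T, □¬p is F. ✗
Satisfying worlds: {s}.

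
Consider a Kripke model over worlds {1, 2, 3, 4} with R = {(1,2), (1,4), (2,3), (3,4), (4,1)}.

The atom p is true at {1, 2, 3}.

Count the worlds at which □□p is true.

2

1: successors {2, 4}; □p there: 2:T, 4:T. ✓
2: successors {3}; □p there: 3:F. ✗
3: successors {4}; □p there: 4:T. ✓
4: successors {1}; □p there: 1:F. ✗
Satisfying worlds: {1, 3}.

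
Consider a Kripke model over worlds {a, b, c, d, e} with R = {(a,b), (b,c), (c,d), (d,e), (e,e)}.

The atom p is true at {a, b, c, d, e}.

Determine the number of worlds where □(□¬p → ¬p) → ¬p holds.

a: □(□¬p → ¬p) is T, ¬p is F. ✗
b: □(□¬p → ¬p) is T, ¬p is F. ✗
c: □(□¬p → ¬p) is T, ¬p is F. ✗
d: □(□¬p → ¬p) is T, ¬p is F. ✗
e: □(□¬p → ¬p) is T, ¬p is F. ✗
Satisfying worlds: ∅.

0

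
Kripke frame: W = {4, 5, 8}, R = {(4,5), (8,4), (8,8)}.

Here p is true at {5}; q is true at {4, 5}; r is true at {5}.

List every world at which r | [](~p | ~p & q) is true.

4: r is F, [](~p | ~p & q) is F. ✗
5: r is T, [](~p | ~p & q) is T. ✓
8: r is F, [](~p | ~p & q) is T. ✓

{5, 8}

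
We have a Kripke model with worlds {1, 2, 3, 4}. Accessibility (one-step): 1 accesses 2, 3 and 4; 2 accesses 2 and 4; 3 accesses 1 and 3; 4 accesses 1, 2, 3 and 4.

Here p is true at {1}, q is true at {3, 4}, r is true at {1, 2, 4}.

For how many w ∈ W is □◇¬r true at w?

1

1: successors {2, 3, 4}; ◇¬r there: 2:F, 3:T, 4:T. ✗
2: successors {2, 4}; ◇¬r there: 2:F, 4:T. ✗
3: successors {1, 3}; ◇¬r there: 1:T, 3:T. ✓
4: successors {1, 2, 3, 4}; ◇¬r there: 1:T, 2:F, 3:T, 4:T. ✗
Satisfying worlds: {3}.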